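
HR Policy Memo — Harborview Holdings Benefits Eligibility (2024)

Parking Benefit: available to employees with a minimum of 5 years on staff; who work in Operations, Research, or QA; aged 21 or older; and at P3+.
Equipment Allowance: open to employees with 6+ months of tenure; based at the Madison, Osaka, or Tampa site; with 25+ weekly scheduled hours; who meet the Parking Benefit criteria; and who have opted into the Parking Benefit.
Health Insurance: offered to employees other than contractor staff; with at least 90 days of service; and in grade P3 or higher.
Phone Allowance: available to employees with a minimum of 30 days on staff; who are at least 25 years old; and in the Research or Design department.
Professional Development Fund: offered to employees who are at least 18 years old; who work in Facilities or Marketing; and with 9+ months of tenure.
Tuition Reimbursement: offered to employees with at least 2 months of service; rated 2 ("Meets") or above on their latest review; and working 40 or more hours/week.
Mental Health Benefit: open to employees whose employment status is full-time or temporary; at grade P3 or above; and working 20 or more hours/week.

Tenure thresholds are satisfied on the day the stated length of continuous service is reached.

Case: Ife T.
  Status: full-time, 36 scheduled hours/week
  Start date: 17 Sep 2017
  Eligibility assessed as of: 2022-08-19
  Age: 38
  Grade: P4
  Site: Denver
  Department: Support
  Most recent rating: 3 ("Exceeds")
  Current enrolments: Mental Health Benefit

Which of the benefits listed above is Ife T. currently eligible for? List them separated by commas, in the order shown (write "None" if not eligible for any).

Health Insurance, Mental Health Benefit

Service from 17 Sep 2017 to 2022-08-19: 1797 days.
Parking Benefit — service 1797 days < 5 years (≈1825 days) ✗ → not eligible.
Equipment Allowance — service 1797 days ≥ 6 months (≈180 days) ✓; site Denver ✗ (not Madison, Osaka, or Tampa) → not eligible.
Health Insurance — status full-time ✓ (not excluded); service 1797 days ≥ 90 days ✓; grade P4 ≥ P3 ✓ → eligible.
Phone Allowance — service 1797 days ≥ 30 days ✓; age 38 ≥ 25 ✓; dept Support ✗ → not eligible.
Professional Development Fund — age 38 ≥ 18 ✓; dept Support ✗ → not eligible.
Tuition Reimbursement — service 1797 days ≥ 2 months (≈60 days) ✓; rating 3 ≥ 2 ✓; 36 hrs/wk < 40 ✗ → not eligible.
Mental Health Benefit — status full-time ✓; grade P4 ≥ P3 ✓; 36 hrs/wk ≥ 20 ✓ → eligible.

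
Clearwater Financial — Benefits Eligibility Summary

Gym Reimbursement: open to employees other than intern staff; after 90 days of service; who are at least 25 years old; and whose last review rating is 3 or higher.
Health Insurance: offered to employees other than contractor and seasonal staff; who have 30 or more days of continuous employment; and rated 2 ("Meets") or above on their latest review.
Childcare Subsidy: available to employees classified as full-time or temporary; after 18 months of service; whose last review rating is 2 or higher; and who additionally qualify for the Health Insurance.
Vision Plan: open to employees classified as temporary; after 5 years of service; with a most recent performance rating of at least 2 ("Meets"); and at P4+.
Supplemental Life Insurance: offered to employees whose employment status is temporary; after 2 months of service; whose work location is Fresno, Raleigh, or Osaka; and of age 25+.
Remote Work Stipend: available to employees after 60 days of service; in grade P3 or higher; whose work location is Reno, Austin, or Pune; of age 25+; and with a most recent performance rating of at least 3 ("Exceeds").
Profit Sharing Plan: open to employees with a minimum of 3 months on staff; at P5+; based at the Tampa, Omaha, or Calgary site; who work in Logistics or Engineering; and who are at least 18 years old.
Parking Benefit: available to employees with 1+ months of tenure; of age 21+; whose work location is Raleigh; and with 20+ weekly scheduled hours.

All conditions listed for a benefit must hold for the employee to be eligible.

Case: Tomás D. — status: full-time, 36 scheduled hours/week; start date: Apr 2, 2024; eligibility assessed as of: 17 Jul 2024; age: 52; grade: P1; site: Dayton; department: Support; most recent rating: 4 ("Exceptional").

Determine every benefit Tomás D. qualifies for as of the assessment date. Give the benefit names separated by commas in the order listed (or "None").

Service from Apr 2, 2024 to 17 Jul 2024: 106 days.
Gym Reimbursement — status full-time ✓ (not excluded); service 106 days ≥ 90 days ✓; age 52 ≥ 25 ✓; rating 4 ≥ 3 ✓ → eligible.
Health Insurance — status full-time ✓ (not excluded); service 106 days ≥ 30 days ✓; rating 4 ≥ 2 ✓ → eligible.
Childcare Subsidy — status full-time ✓; service 106 days < 18 months (≈540 days) ✗ → not eligible.
Vision Plan — status full-time ✗ (requires temporary) → not eligible.
Supplemental Life Insurance — status full-time ✗ (requires temporary) → not eligible.
Remote Work Stipend — service 106 days ≥ 60 days ✓; grade P1 < P3 ✗ → not eligible.
Profit Sharing Plan — service 106 days ≥ 3 months (≈90 days) ✓; grade P1 < P5 ✗ → not eligible.
Parking Benefit — service 106 days ≥ 1 month (≈30 days) ✓; age 52 ≥ 21 ✓; site Dayton ✗ (not Raleigh) → not eligible.

Gym Reimbursement, Health Insurance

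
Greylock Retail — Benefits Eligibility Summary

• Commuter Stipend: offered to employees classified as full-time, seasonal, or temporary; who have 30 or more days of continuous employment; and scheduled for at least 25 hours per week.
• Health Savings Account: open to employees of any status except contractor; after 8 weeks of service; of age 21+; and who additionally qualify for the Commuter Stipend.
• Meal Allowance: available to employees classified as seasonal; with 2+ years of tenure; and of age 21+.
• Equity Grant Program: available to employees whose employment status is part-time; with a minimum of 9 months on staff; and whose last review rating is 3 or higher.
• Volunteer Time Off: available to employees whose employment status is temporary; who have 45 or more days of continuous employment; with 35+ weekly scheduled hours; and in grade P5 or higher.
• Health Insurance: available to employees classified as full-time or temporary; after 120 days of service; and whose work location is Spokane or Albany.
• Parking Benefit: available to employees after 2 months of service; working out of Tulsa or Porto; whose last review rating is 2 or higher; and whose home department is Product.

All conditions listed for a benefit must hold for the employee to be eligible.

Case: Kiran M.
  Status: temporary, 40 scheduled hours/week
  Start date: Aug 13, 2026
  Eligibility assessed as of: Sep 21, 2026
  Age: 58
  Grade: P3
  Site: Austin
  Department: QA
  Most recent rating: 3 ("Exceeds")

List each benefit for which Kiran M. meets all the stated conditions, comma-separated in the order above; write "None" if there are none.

Service from Aug 13, 2026 to Sep 21, 2026: 39 days.
Commuter Stipend — status temporary ✓; service 39 days ≥ 30 days ✓; 40 hrs/wk ≥ 25 ✓ → eligible.
Health Savings Account — status temporary ✓ (not excluded); service 39 days < 8 weeks (≈56 days) ✗ → not eligible.
Meal Allowance — status temporary ✗ (requires seasonal) → not eligible.
Equity Grant Program — status temporary ✗ (requires part-time) → not eligible.
Volunteer Time Off — status temporary ✓; service 39 days < 45 days ✗ → not eligible.
Health Insurance — status temporary ✓; service 39 days < 120 days ✗ → not eligible.
Parking Benefit — service 39 days < 2 months (≈60 days) ✗ → not eligible.

Commuter Stipend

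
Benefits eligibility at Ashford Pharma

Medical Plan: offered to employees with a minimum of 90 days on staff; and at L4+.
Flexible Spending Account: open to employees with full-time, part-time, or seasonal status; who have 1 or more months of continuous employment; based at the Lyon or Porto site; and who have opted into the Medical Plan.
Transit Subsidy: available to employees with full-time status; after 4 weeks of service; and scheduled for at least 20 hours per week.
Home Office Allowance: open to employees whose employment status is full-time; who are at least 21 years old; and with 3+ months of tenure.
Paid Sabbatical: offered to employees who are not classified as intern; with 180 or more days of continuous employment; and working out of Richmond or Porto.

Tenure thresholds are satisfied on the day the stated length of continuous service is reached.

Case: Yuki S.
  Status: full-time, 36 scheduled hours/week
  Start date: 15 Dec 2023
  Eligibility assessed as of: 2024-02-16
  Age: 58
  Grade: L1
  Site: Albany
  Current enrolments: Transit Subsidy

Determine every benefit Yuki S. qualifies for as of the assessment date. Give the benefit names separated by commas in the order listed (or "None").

Service from 15 Dec 2023 to 2024-02-16: 63 days.
Medical Plan — service 63 days < 90 days ✗ → not eligible.
Flexible Spending Account — status full-time ✓; service 63 days ≥ 1 month (≈30 days) ✓; site Albany ✗ (not Lyon or Porto) → not eligible.
Transit Subsidy — status full-time ✓; service 63 days ≥ 4 weeks (≈28 days) ✓; 36 hrs/wk ≥ 20 ✓ → eligible.
Home Office Allowance — status full-time ✓; age 58 ≥ 21 ✓; service 63 days < 3 months (≈90 days) ✗ → not eligible.
Paid Sabbatical — status full-time ✓ (not excluded); service 63 days < 180 days ✗ → not eligible.

Transit Subsidy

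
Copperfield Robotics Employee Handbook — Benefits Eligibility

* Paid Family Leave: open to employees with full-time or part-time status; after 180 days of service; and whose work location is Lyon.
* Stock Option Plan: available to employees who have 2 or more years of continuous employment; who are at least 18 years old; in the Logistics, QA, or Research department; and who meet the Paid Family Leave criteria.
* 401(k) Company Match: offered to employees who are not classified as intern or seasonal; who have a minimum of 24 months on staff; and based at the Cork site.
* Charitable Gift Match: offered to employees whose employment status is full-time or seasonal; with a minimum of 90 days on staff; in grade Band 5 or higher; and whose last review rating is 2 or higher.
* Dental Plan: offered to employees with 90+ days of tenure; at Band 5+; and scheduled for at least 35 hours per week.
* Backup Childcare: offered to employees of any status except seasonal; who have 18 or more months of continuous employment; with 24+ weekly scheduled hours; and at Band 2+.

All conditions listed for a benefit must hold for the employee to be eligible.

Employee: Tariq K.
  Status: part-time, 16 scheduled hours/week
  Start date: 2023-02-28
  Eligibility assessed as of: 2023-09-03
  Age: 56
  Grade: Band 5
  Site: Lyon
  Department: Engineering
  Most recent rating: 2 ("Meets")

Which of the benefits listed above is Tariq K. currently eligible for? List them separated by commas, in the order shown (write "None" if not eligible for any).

Paid Family Leave

Service from 2023-02-28 to 2023-09-03: 187 days.
Paid Family Leave — status part-time ✓; service 187 days ≥ 180 days ✓; site Lyon ✓ → eligible.
Stock Option Plan — service 187 days < 2 years (≈730 days) ✗ → not eligible.
401(k) Company Match — status part-time ✓ (not excluded); service 187 days < 24 months (≈720 days) ✗ → not eligible.
Charitable Gift Match — status part-time ✗ (requires full-time or seasonal) → not eligible.
Dental Plan — service 187 days ≥ 90 days ✓; grade Band 5 ≥ Band 5 ✓; 16 hrs/wk < 35 ✗ → not eligible.
Backup Childcare — status part-time ✓ (not excluded); service 187 days < 18 months (≈540 days) ✗ → not eligible.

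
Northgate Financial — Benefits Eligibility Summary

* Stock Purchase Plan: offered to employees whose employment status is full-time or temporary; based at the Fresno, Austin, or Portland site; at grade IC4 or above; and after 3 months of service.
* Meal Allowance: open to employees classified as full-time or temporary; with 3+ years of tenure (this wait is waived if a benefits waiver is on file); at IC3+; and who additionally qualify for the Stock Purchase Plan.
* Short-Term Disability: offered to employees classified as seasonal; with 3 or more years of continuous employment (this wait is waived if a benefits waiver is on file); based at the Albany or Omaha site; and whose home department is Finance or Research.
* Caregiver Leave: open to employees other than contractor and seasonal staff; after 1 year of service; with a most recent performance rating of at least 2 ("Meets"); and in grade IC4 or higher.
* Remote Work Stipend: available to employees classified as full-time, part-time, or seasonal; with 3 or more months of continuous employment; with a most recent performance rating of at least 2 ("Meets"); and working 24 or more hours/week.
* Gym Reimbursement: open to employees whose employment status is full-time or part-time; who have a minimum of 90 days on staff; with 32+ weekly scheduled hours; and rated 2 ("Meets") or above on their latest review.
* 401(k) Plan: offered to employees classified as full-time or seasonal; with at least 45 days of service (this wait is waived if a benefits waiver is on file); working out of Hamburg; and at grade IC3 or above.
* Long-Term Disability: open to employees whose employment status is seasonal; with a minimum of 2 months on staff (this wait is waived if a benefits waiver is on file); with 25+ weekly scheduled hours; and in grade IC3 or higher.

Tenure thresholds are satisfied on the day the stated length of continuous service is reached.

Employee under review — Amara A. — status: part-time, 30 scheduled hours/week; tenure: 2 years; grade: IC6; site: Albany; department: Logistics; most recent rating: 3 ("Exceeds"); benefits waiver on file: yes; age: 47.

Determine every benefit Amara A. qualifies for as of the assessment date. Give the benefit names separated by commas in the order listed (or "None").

Caregiver Leave, Remote Work Stipend

Stock Purchase Plan — status part-time ✗ (requires full-time or temporary) → not eligible.
Meal Allowance — status part-time ✗ (requires full-time or temporary) → not eligible.
Short-Term Disability — status part-time ✗ (requires seasonal) → not eligible.
Caregiver Leave — status part-time ✓ (not excluded); service 2 years ≥ 1 year ✓; rating 3 ≥ 2 ✓; grade IC6 ≥ IC4 ✓ → eligible.
Remote Work Stipend — status part-time ✓; service 2 years ≥ 3 months (≈90 days) ✓; rating 3 ≥ 2 ✓; 30 hrs/wk ≥ 24 ✓ → eligible.
Gym Reimbursement — status part-time ✓; service 2 years ≥ 90 days ✓; 30 hrs/wk < 32 ✗ → not eligible.
401(k) Plan — status part-time ✗ (requires full-time or seasonal) → not eligible.
Long-Term Disability — status part-time ✗ (requires seasonal) → not eligible.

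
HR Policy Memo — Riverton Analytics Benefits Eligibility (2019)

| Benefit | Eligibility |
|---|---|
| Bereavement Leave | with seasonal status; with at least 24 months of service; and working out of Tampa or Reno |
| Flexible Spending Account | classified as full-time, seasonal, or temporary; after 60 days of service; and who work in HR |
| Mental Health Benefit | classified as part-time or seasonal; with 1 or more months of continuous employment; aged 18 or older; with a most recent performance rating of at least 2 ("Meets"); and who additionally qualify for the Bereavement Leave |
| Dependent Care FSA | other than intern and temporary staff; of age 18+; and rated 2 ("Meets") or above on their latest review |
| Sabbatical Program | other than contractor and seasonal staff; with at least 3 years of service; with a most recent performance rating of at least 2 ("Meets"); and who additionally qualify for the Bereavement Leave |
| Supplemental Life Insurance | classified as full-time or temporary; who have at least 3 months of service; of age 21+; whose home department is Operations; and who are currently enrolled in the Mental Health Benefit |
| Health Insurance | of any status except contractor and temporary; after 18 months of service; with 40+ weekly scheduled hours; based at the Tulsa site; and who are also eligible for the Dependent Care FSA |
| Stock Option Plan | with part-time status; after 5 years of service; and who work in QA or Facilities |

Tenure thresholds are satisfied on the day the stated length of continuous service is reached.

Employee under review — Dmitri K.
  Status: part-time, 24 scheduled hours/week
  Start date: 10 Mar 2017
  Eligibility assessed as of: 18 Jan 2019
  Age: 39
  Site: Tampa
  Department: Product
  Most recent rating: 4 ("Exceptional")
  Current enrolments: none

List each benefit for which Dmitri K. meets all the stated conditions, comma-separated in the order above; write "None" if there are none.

Dependent Care FSA

Service from 10 Mar 2017 to 18 Jan 2019: 679 days.
Bereavement Leave — status part-time ✗ (requires seasonal) → not eligible.
Flexible Spending Account — status part-time ✗ (requires full-time, seasonal, or temporary) → not eligible.
Mental Health Benefit — status part-time ✓; service 679 days ≥ 1 month (≈30 days) ✓; age 39 ≥ 18 ✓; rating 4 ≥ 2 ✓; not eligible for Bereavement Leave ✗ → not eligible.
Dependent Care FSA — status part-time ✓ (not excluded); age 39 ≥ 18 ✓; rating 4 ≥ 2 ✓ → eligible.
Sabbatical Program — status part-time ✓ (not excluded); service 679 days < 3 years (≈1095 days) ✗ → not eligible.
Supplemental Life Insurance — status part-time ✗ (requires full-time or temporary) → not eligible.
Health Insurance — status part-time ✓ (not excluded); service 679 days ≥ 18 months (≈540 days) ✓; 24 hrs/wk < 40 ✗ → not eligible.
Stock Option Plan — status part-time ✓; service 679 days < 5 years (≈1825 days) ✗ → not eligible.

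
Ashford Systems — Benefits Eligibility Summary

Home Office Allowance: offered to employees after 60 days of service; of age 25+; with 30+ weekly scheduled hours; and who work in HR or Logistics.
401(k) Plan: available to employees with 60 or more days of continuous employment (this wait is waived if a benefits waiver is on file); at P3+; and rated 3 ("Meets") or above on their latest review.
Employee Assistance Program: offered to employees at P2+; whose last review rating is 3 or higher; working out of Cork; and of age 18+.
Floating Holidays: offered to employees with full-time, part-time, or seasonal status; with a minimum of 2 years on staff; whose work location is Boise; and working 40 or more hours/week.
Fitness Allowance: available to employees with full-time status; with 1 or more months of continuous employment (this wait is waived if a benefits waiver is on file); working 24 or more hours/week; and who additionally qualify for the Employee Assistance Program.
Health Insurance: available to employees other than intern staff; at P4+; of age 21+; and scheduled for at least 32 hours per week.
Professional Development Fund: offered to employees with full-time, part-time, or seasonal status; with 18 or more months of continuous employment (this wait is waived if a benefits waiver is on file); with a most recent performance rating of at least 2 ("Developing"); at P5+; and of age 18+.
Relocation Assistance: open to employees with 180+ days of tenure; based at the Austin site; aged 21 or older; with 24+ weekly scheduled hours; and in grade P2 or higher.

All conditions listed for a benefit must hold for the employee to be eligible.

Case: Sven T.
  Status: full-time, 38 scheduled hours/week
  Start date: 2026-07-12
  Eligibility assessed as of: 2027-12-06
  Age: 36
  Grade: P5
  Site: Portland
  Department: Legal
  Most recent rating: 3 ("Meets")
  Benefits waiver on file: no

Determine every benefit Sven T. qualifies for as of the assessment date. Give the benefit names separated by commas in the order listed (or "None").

401(k) Plan, Health Insurance

Service from 2026-07-12 to 2027-12-06: 512 days.
Home Office Allowance — service 512 days ≥ 60 days ✓; age 36 ≥ 25 ✓; 38 hrs/wk ≥ 30 ✓; dept Legal ✗ → not eligible.
401(k) Plan — no waiver, service 512 days ≥ 60 days ✓; grade P5 ≥ P3 ✓; rating 3 ≥ 3 ✓ → eligible.
Employee Assistance Program — grade P5 ≥ P2 ✓; rating 3 ≥ 3 ✓; site Portland ✗ (not Cork) → not eligible.
Floating Holidays — status full-time ✓; service 512 days < 2 years (≈730 days) ✗ → not eligible.
Fitness Allowance — status full-time ✓; no waiver, service 512 days ≥ 1 month (≈30 days) ✓; 38 hrs/wk ≥ 24 ✓; not eligible for Employee Assistance Program ✗ → not eligible.
Health Insurance — status full-time ✓ (not excluded); grade P5 ≥ P4 ✓; age 36 ≥ 21 ✓; 38 hrs/wk ≥ 32 ✓ → eligible.
Professional Development Fund — status full-time ✓; no waiver, service 512 days < 18 months (≈540 days) ✗ → not eligible.
Relocation Assistance — service 512 days ≥ 180 days ✓; site Portland ✗ (not Austin) → not eligible.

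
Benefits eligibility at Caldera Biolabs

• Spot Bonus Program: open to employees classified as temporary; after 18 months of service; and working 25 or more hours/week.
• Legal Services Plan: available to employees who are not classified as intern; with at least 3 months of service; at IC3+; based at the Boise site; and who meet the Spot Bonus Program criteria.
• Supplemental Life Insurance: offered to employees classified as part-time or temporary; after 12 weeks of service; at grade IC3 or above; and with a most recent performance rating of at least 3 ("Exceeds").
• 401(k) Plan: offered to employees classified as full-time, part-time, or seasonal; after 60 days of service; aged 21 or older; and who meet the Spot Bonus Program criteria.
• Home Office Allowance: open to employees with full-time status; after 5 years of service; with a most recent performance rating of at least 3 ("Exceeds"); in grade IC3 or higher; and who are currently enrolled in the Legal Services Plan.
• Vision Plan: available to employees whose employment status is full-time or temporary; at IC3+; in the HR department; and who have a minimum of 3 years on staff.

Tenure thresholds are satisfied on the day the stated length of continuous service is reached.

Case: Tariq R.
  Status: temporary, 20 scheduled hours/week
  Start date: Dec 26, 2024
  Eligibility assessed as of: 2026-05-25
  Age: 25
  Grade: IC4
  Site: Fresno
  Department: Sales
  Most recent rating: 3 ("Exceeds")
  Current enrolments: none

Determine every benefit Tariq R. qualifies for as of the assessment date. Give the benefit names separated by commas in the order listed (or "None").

Supplemental Life Insurance

Service from Dec 26, 2024 to 2026-05-25: 515 days.
Spot Bonus Program — status temporary ✓; service 515 days < 18 months (≈540 days) ✗ → not eligible.
Legal Services Plan — status temporary ✓ (not excluded); service 515 days ≥ 3 months (≈90 days) ✓; grade IC4 ≥ IC3 ✓; site Fresno ✗ (not Boise) → not eligible.
Supplemental Life Insurance — status temporary ✓; service 515 days ≥ 12 weeks (≈84 days) ✓; grade IC4 ≥ IC3 ✓; rating 3 ≥ 3 ✓ → eligible.
401(k) Plan — status temporary ✗ (requires full-time, part-time, or seasonal) → not eligible.
Home Office Allowance — status temporary ✗ (requires full-time) → not eligible.
Vision Plan — status temporary ✓; grade IC4 ≥ IC3 ✓; dept Sales ✗ → not eligible.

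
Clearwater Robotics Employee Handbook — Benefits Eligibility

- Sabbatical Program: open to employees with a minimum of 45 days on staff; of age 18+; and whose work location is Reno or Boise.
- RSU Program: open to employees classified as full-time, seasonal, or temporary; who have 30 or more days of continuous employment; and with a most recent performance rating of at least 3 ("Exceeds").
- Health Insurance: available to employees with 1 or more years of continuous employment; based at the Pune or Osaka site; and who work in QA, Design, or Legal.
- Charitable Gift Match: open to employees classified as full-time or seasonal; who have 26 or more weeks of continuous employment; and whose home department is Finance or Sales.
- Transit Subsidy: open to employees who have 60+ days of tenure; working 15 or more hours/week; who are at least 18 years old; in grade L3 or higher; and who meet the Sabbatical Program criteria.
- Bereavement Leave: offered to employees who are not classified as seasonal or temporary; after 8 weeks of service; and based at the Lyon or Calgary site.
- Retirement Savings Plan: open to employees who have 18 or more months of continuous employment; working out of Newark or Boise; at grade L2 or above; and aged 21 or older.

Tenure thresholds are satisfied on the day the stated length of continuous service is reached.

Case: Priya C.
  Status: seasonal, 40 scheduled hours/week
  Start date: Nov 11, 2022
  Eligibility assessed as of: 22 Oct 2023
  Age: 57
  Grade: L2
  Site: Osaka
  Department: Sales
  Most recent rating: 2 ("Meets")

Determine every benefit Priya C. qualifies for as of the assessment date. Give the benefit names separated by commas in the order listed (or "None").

Service from Nov 11, 2022 to 22 Oct 2023: 345 days.
Sabbatical Program — service 345 days ≥ 45 days ✓; age 57 ≥ 18 ✓; site Osaka ✗ (not Reno or Boise) → not eligible.
RSU Program — status seasonal ✓; service 345 days ≥ 30 days ✓; rating 2 < 3 ✗ → not eligible.
Health Insurance — service 345 days < 1 year (≈365 days) ✗ → not eligible.
Charitable Gift Match — status seasonal ✓; service 345 days ≥ 26 weeks (≈182 days) ✓; dept Sales ✓ → eligible.
Transit Subsidy — service 345 days ≥ 60 days ✓; 40 hrs/wk ≥ 15 ✓; age 57 ≥ 18 ✓; grade L2 < L3 ✗ → not eligible.
Bereavement Leave — status seasonal ✗ (excluded) → not eligible.
Retirement Savings Plan — service 345 days < 18 months (≈540 days) ✗ → not eligible.

Charitable Gift Match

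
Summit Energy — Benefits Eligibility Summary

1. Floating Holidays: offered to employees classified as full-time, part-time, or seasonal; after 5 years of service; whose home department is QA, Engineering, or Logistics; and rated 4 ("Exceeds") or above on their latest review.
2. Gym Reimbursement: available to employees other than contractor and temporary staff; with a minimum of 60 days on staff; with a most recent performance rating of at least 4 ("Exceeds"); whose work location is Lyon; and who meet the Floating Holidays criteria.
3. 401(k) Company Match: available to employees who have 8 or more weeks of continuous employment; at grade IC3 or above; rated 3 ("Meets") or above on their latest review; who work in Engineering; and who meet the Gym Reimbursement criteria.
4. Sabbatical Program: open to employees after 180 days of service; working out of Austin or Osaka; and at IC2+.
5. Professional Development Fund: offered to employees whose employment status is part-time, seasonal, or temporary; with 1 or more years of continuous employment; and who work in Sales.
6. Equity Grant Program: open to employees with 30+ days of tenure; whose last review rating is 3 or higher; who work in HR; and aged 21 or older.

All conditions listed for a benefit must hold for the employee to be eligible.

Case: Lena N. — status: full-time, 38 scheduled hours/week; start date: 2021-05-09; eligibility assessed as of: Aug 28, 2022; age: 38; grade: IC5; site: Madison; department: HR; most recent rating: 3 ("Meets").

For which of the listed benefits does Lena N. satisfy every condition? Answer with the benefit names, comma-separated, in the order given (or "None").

Service from 2021-05-09 to Aug 28, 2022: 476 days.
Floating Holidays — status full-time ✓; service 476 days < 5 years (≈1825 days) ✗ → not eligible.
Gym Reimbursement — status full-time ✓ (not excluded); service 476 days ≥ 60 days ✓; rating 3 < 4 ✗ → not eligible.
401(k) Company Match — service 476 days ≥ 8 weeks (≈56 days) ✓; grade IC5 ≥ IC3 ✓; rating 3 ≥ 3 ✓; dept HR ✗ → not eligible.
Sabbatical Program — service 476 days ≥ 180 days ✓; site Madison ✗ (not Austin or Osaka) → not eligible.
Professional Development Fund — status full-time ✗ (requires part-time, seasonal, or temporary) → not eligible.
Equity Grant Program — service 476 days ≥ 30 days ✓; rating 3 ≥ 3 ✓; dept HR ✓; age 38 ≥ 21 ✓ → eligible.

Equity Grant Program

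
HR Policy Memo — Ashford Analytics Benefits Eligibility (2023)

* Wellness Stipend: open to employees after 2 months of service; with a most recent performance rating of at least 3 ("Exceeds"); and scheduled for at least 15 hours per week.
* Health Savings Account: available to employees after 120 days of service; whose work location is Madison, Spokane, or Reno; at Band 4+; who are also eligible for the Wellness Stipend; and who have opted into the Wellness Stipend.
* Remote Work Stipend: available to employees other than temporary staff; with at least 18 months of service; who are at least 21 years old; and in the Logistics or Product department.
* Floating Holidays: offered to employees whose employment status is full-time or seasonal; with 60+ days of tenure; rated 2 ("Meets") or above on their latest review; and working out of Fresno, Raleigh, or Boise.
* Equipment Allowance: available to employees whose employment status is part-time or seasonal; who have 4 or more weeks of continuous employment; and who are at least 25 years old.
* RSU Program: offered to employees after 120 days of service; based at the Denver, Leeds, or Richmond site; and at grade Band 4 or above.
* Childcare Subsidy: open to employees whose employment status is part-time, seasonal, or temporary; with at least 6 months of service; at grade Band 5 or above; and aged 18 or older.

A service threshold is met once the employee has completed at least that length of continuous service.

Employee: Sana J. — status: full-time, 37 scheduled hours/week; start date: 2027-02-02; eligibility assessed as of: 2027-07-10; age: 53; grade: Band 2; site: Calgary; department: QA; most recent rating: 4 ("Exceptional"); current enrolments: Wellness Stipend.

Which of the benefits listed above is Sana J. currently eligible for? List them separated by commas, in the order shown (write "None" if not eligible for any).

Wellness Stipend

Service from 2027-02-02 to 2027-07-10: 158 days.
Wellness Stipend — service 158 days ≥ 2 months (≈60 days) ✓; rating 4 ≥ 3 ✓; 37 hrs/wk ≥ 15 ✓ → eligible.
Health Savings Account — service 158 days ≥ 120 days ✓; site Calgary ✗ (not Madison, Spokane, or Reno) → not eligible.
Remote Work Stipend — status full-time ✓ (not excluded); service 158 days < 18 months (≈540 days) ✗ → not eligible.
Floating Holidays — status full-time ✓; service 158 days ≥ 60 days ✓; rating 4 ≥ 2 ✓; site Calgary ✗ (not Fresno, Raleigh, or Boise) → not eligible.
Equipment Allowance — status full-time ✗ (requires part-time or seasonal) → not eligible.
RSU Program — service 158 days ≥ 120 days ✓; site Calgary ✗ (not Denver, Leeds, or Richmond) → not eligible.
Childcare Subsidy — status full-time ✗ (requires part-time, seasonal, or temporary) → not eligible.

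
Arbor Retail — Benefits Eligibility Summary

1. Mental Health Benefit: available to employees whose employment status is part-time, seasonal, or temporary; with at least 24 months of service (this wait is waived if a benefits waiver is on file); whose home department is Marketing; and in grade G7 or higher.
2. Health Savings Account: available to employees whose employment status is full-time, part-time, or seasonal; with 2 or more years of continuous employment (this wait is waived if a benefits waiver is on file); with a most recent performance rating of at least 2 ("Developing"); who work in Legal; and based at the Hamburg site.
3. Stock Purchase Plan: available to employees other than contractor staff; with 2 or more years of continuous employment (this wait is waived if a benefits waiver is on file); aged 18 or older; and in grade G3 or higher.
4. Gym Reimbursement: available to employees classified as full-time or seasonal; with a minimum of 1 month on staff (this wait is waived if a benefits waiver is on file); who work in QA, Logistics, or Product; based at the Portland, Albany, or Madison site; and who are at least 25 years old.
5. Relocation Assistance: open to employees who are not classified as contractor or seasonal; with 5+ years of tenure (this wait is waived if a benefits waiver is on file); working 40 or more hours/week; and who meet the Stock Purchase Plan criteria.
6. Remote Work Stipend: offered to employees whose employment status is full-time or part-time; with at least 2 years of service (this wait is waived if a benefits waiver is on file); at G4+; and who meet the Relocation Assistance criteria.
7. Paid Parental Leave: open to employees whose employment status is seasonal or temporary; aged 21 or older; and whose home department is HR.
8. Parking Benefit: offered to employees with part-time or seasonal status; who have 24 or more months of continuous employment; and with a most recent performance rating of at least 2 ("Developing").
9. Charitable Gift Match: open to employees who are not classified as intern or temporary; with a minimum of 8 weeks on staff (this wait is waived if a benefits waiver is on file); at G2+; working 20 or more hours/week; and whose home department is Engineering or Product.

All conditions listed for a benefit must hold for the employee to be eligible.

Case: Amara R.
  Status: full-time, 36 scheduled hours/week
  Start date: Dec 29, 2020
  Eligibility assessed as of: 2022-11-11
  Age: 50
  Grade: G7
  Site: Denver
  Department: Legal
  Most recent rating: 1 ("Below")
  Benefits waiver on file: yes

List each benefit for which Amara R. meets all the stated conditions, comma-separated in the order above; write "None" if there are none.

Service from Dec 29, 2020 to 2022-11-11: 682 days.
Mental Health Benefit — status full-time ✗ (requires part-time, seasonal, or temporary) → not eligible.
Health Savings Account — status full-time ✓; benefits waiver on file ✓; rating 1 < 2 ✗ → not eligible.
Stock Purchase Plan — status full-time ✓ (not excluded); benefits waiver on file ✓; age 50 ≥ 18 ✓; grade G7 ≥ G3 ✓ → eligible.
Gym Reimbursement — status full-time ✓; benefits waiver on file ✓; dept Legal ✗ → not eligible.
Relocation Assistance — status full-time ✓ (not excluded); benefits waiver on file ✓; 36 hrs/wk < 40 ✗ → not eligible.
Remote Work Stipend — status full-time ✓; benefits waiver on file ✓; grade G7 ≥ G4 ✓; not eligible for Relocation Assistance ✗ → not eligible.
Paid Parental Leave — status full-time ✗ (requires seasonal or temporary) → not eligible.
Parking Benefit — status full-time ✗ (requires part-time or seasonal) → not eligible.
Charitable Gift Match — status full-time ✓ (not excluded); benefits waiver on file ✓; grade G7 ≥ G2 ✓; 36 hrs/wk ≥ 20 ✓; dept Legal ✗ → not eligible.

Stock Purchase Plan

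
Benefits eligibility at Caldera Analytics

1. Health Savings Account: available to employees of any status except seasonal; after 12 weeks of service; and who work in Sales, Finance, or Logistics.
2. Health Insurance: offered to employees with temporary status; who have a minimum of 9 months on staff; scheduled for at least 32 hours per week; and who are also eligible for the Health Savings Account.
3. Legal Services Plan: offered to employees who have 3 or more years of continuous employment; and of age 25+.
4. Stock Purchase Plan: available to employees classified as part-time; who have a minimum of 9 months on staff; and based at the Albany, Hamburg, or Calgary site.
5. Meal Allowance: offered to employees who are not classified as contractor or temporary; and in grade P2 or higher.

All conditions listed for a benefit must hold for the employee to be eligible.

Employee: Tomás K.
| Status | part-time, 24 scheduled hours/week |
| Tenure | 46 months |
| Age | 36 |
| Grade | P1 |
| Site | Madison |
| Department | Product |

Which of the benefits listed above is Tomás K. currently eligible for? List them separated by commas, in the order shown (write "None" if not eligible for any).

Legal Services Plan

Health Savings Account — status part-time ✓ (not excluded); service 46 months ≥ 12 weeks (≈84 days) ✓; dept Product ✗ → not eligible.
Health Insurance — status part-time ✗ (requires temporary) → not eligible.
Legal Services Plan — service 46 months ≥ 3 years (≈1095 days) ✓; age 36 ≥ 25 ✓ → eligible.
Stock Purchase Plan — status part-time ✓; service 46 months ≥ 9 months ✓; site Madison ✗ (not Albany, Hamburg, or Calgary) → not eligible.
Meal Allowance — status part-time ✓ (not excluded); grade P1 < P2 ✗ → not eligible.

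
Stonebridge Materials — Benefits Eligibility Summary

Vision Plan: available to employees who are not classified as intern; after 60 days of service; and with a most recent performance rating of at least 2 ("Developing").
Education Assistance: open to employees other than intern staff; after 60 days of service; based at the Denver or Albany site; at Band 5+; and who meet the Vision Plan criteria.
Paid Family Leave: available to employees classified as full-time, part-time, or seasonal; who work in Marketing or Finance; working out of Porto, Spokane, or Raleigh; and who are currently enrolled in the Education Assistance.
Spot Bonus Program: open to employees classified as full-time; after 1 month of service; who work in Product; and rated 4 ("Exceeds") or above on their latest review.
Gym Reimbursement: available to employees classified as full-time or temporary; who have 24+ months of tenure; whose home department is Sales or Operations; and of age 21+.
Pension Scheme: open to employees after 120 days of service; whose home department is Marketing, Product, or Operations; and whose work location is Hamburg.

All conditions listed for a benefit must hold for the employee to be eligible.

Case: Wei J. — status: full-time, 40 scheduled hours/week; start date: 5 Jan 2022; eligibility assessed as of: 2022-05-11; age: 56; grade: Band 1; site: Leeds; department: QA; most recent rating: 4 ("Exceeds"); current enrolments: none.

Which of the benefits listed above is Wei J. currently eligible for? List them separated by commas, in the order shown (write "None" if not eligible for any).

Service from 5 Jan 2022 to 2022-05-11: 126 days.
Vision Plan — status full-time ✓ (not excluded); service 126 days ≥ 60 days ✓; rating 4 ≥ 2 ✓ → eligible.
Education Assistance — status full-time ✓ (not excluded); service 126 days ≥ 60 days ✓; site Leeds ✗ (not Denver or Albany) → not eligible.
Paid Family Leave — status full-time ✓; dept QA ✗ → not eligible.
Spot Bonus Program — status full-time ✓; service 126 days ≥ 1 month (≈30 days) ✓; dept QA ✗ → not eligible.
Gym Reimbursement — status full-time ✓; service 126 days < 24 months (≈720 days) ✗ → not eligible.
Pension Scheme — service 126 days ≥ 120 days ✓; dept QA ✗ → not eligible.

Vision Plan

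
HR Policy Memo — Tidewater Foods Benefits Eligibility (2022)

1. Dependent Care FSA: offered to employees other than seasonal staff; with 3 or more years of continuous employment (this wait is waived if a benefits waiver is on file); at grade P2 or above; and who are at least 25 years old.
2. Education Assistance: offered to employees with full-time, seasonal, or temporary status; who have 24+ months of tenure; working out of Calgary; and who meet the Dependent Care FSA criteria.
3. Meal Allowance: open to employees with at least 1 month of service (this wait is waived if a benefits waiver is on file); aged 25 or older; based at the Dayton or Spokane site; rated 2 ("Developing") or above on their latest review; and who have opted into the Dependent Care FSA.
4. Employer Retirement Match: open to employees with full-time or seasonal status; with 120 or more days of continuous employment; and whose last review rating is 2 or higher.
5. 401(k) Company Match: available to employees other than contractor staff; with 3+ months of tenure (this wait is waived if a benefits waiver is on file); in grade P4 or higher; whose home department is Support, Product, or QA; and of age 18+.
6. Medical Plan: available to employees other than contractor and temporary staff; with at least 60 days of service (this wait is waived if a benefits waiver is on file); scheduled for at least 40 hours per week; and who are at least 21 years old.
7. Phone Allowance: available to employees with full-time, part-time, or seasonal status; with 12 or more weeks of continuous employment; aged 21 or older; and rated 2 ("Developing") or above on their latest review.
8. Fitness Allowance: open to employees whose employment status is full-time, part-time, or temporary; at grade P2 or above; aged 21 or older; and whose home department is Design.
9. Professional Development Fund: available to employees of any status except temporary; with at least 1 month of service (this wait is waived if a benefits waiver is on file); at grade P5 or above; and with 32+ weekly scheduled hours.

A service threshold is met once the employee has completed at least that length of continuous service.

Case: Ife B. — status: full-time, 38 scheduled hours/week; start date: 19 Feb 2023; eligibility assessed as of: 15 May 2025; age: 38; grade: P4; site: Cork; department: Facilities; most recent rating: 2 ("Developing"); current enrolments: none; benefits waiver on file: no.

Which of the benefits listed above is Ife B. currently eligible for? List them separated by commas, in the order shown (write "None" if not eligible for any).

Employer Retirement Match, Phone Allowance

Service from 19 Feb 2023 to 15 May 2025: 816 days.
Dependent Care FSA — status full-time ✓ (not excluded); no waiver, service 816 days < 3 years (≈1095 days) ✗ → not eligible.
Education Assistance — status full-time ✓; service 816 days ≥ 24 months (≈720 days) ✓; site Cork ✗ (not Calgary) → not eligible.
Meal Allowance — no waiver, service 816 days ≥ 1 month (≈30 days) ✓; age 38 ≥ 25 ✓; site Cork ✗ (not Dayton or Spokane) → not eligible.
Employer Retirement Match — status full-time ✓; service 816 days ≥ 120 days ✓; rating 2 ≥ 2 ✓ → eligible.
401(k) Company Match — status full-time ✓ (not excluded); no waiver, service 816 days ≥ 3 months (≈90 days) ✓; grade P4 ≥ P4 ✓; dept Facilities ✗ → not eligible.
Medical Plan — status full-time ✓ (not excluded); no waiver, service 816 days ≥ 60 days ✓; 38 hrs/wk < 40 ✗ → not eligible.
Phone Allowance — status full-time ✓; service 816 days ≥ 12 weeks (≈84 days) ✓; age 38 ≥ 21 ✓; rating 2 ≥ 2 ✓ → eligible.
Fitness Allowance — status full-time ✓; grade P4 ≥ P2 ✓; age 38 ≥ 21 ✓; dept Facilities ✗ → not eligible.
Professional Development Fund — status full-time ✓ (not excluded); no waiver, service 816 days ≥ 1 month (≈30 days) ✓; grade P4 < P5 ✗ → not eligible.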